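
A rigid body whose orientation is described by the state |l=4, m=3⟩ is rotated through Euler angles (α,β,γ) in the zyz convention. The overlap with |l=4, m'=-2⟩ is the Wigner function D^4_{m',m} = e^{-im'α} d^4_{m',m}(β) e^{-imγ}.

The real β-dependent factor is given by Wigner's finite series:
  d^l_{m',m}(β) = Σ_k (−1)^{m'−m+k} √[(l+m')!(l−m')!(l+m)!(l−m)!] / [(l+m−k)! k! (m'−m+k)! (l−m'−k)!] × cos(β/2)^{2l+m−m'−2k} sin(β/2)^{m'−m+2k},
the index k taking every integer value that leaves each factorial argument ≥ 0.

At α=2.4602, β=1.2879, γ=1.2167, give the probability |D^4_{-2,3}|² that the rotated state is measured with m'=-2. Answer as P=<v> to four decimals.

P=0.1323

Split into d^4_{-2,3}(β=1.2879) × two z-phases.
c=cos(1.2879/2)=0.799731, s=sin(1.2879/2)=0.600359; N=√[2·720·5040·1]=2693.993318
Admissible k: 5..6 (factorial args all ≥0)
  k=5: (−1)^0·2693.9933/(240)·0.7997^3·0.6004^5 = +0.447787
  k=6: (−1)^1·2693.9933/(720)·0.7997^1·0.6004^7 = -0.084117
d^4_{-2,3}(1.2879) = +0.447787 -0.084117 = +0.363670
|D^4_{-2,3}|² = |d^4_{-2,3}(β)|² = (+0.363670)² = 0.132256 (the z-rotation phases have unit modulus)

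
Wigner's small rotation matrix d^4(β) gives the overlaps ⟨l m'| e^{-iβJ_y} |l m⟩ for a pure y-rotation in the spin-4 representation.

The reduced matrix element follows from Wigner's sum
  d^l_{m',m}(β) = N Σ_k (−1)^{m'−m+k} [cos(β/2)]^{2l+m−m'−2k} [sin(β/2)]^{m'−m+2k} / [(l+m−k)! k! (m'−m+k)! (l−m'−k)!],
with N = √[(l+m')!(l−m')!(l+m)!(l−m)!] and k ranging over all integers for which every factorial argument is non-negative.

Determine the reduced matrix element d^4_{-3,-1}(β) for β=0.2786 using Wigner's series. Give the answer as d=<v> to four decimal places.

d^4_{-3,-1}(β=0.2786) via Wigner's sum:
With c≡cos(β/2)=0.990313 and s≡sin(β/2)=0.138850, N=[1·5040·6·120]^{1/2}=1904.940944
Admissible k: 2..3 (factorial args all ≥0)
  k=2: (−1)^0·1904.9409/(240)·0.9903^6·0.1388^2 = +0.144344
  k=3: (−1)^1·1904.9409/(144)·0.9903^4·0.1388^4 = -0.004729
d^4_{-3,-1}(0.2786) = +0.144344 -0.004729 = +0.139614

d=0.1396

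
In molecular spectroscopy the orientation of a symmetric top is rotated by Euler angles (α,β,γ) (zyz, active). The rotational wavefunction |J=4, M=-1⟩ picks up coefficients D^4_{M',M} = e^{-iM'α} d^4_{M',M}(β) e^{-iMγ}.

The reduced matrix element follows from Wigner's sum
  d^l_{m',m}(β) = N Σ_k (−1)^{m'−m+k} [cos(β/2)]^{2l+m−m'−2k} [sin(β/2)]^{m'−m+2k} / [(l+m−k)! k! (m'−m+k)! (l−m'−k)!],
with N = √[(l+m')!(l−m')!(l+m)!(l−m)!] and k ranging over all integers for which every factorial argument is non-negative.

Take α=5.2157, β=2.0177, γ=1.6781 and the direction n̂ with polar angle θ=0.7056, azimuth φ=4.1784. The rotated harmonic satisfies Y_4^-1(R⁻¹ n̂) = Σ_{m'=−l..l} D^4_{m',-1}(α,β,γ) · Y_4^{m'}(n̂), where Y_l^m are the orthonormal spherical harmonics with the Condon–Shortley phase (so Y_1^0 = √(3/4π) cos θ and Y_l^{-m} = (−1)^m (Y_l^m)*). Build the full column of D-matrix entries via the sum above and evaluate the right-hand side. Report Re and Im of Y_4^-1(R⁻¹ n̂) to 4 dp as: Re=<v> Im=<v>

Re=-0.0209 Im=-0.0395

Need the full column D^4_{m',-1} for m'=−4..4 at α=5.2157, β=2.0177, γ=1.6781.
cos(β/2)=0.532834, sin(β/2)=0.846220
d^4_{-4,-1}: single k=3 term ⇒ +0.194762;  D = -0.166065-0.101758i
d^4_{-3,-1}: k∈[2..3] ⇒ +0.130074 -0.546789 = -0.416716;  D = -0.019345+0.416266i
d^4_{-2,-1}: k∈[1..3] ⇒ +0.043779 -0.552098 +0.928340 = +0.420020;  D = +0.376942-0.185289i
d^4_{-1,-1}: k∈[0..3] ⇒ +0.006497 -0.245816 +1.240001 -1.042516 = -0.041834;  D = -0.034274-0.023986i
d^4_{0,-1}: k∈[0..3] ⇒ -0.046147 +0.698355 -1.761400 +0.740438 = -0.368754;  D = +0.039493-0.366633i
d^4_{1,-1}: k∈[0..3] ⇒ +0.163877 -1.240001 +1.563774 -0.262945 = +0.224706;  D = -0.207315+0.086677i
d^4_{2,-1}: k∈[0..2] ⇒ -0.368065 +1.392509 -0.702441 = +0.322003;  D = -0.252097-0.200332i
d^4_{3,-1}: k∈[0..1] ⇒ +0.546789 -0.827472 = -0.280682;  D = -0.046979+0.276723i
d^4_{4,-1}: single k=0 term ⇒ -0.491231;  D = -0.463900+0.161568i
Y_4^{m'}(θ=0.7056,φ=4.1784) and Σ D·Y over m':
  (-0.1661-0.1018i)·(-0.0419+0.0661i)  (-0.0193+0.4163i)·(+0.2597+0.0081i)  (+0.3769-0.1853i)·(-0.2072-0.3767i)  (-0.0343-0.0240i)·(-0.1255+0.2123i)  (+0.0395-0.3666i)·(-0.2784+0.0000i)  (-0.2073+0.0867i)·(+0.1255+0.2123i)  (-0.2521-0.2003i)·(-0.2072+0.3767i)  (-0.0470+0.2767i)·(-0.2597+0.0081i)  (-0.4639+0.1616i)·(-0.0419-0.0661i)
Y_4^-1(R⁻¹ n̂) = -0.020856-0.039533i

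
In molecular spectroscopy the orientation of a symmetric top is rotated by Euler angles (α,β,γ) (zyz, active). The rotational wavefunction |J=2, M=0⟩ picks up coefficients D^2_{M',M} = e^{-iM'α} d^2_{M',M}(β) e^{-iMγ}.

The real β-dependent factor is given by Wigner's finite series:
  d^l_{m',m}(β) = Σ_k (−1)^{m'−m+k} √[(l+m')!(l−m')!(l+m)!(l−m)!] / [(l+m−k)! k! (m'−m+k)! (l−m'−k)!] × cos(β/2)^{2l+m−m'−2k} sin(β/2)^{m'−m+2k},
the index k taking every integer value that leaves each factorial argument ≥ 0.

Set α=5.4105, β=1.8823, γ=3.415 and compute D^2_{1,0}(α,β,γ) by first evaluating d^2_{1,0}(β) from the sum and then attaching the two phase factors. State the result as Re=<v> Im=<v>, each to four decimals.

Re=0.2297 Im=0.2737

Split into d^2_{1,0}(β=1.8823) × two z-phases.
With c≡cos(β/2)=0.588859 and s≡sin(β/2)=0.808236, N=[6·1·2·2]^{1/2}=4.898979
k: max(0,(0)−(1))=0 … min(2+(0),2−(1))=1
  k=0: (−1)^1·4.8990/(2)·0.5889^3·0.8082^1 = -0.404248
  k=1: (−1)^2·4.8990/(2)·0.5889^1·0.8082^3 = +0.761555
d^2_{1,0}(1.8823) = -0.404248 +0.761555 = +0.357307
D = (+0.642772+0.766058i)·(+0.357307)·(+1.000000+0.000000i) = +0.229667+0.273718i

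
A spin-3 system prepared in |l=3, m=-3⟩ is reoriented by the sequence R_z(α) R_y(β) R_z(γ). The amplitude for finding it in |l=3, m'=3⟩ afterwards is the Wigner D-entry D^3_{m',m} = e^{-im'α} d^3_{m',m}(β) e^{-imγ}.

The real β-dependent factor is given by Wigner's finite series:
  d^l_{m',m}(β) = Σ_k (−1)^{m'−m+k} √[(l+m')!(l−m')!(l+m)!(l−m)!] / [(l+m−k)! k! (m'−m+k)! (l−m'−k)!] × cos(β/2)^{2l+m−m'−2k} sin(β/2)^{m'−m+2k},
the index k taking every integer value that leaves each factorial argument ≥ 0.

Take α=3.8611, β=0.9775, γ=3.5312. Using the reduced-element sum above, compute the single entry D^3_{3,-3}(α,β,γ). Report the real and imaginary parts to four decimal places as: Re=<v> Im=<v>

D^3_{3,-3}(3.8611,0.9775,3.5312) = e^{-i·3·3.8611}·d^3_{3,-3}(0.9775)·e^{-i·-3·3.5312}. Compute d first:
Half-angle: c=0.882920, s=0.469523. N=√(720·1·1·720)=720.000000
k: max(0,(-3)−(3))=0 … min(3+(-3),3−(3))=0
  k=0: (−1)^6·720.0000/(720)·0.8829^0·0.4695^6 = +0.010714
d^3_{3,-3}(0.9775) = +0.010714
Attach z-rotation phases: D = e^{-i(3)(3.8611)}·(+0.010714)·e^{-i(-3)(3.5312)} = +0.005881-0.008955i

Re=0.0059 Im=-0.0090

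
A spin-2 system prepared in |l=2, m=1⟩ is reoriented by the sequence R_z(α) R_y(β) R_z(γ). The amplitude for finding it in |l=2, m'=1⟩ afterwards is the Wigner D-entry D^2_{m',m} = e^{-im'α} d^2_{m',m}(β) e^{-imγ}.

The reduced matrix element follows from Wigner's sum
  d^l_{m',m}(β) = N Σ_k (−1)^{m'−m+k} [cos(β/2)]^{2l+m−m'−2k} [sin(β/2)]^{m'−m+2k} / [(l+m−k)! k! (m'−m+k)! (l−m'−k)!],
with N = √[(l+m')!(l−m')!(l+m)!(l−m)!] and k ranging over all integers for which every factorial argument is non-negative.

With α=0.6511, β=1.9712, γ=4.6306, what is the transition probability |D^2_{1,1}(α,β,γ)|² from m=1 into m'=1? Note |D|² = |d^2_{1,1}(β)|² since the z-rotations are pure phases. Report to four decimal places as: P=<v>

P=0.2948

First d^2_{1,1}(β=1.9712), then the phase factors e^{-i(1)α} and e^{-i(1)γ}:
With c≡cos(β/2)=0.552363 and s≡sin(β/2)=0.833604, N=[6·1·6·1]^{1/2}=6.000000
k∈{0,1} keeps every argument non-negative
  k=0: (−1)^0·6.0000/(6)·0.5524^4·0.8336^0 = +0.093089
  k=1: (−1)^1·6.0000/(2)·0.5524^2·0.8336^2 = -0.636048
d^2_{1,1}(1.9712) = +0.093089 -0.636048 = -0.542959
|D^2_{1,1}|² = |d^2_{1,1}(β)|² = (-0.542959)² = 0.294804 (the z-rotation phases have unit modulus)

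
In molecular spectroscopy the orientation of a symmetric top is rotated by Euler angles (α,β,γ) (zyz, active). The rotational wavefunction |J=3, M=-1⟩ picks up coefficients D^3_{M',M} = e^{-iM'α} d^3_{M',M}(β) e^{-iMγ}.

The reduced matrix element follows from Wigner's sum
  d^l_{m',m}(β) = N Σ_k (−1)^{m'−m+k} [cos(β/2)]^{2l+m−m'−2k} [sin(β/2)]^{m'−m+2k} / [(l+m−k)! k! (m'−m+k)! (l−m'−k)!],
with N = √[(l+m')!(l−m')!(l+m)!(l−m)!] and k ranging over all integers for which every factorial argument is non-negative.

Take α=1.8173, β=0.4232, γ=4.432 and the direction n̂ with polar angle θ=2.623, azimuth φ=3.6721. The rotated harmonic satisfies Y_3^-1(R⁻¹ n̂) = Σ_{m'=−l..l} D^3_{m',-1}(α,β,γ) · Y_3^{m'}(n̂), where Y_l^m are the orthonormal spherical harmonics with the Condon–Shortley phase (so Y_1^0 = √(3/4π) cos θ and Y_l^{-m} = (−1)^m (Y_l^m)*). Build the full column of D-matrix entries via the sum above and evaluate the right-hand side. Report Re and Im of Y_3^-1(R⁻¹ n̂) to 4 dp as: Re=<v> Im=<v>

Need the full column D^3_{m',-1} for m'=−3..3 at α=1.8173, β=0.4232, γ=4.432.
cos(β/2)=0.977696, sin(β/2)=0.210024
d^3_{-3,-1}: single k=2 term ⇒ +0.156099;  D = -0.139934-0.069177i
d^3_{-2,-1}: k∈[1..2] ⇒ +0.593321 -0.054758 = +0.538562;  D = -0.113647+0.526435i
d^3_{-1,-1}: k∈[0..2] ⇒ +0.873420 -0.322437 +0.011159 = +0.562142;  D = +0.561820-0.019045i
d^3_{0,-1}: k∈[0..2] ⇒ -0.649950 +0.089977 -0.001384 = -0.561357;  D = +0.155344+0.539435i
d^3_{1,-1}: k∈[0..2] ⇒ +0.241828 -0.014879 +0.000086 = +0.227035;  D = -0.196243+0.114164i
d^3_{2,-1}: k∈[0..1] ⇒ -0.054758 +0.001263 = -0.053495;  D = -0.037370-0.038278i
d^3_{3,-1}: single k=0 term ⇒ +0.007203;  D = +0.003771-0.006138i
Y_3^{m'}(θ=2.623,φ=3.6721) and Σ D·Y over m':
  (-0.1399-0.0692i)·(+0.0011+0.0508i)  (-0.1136+0.5264i)·(-0.1064+0.1903i)  (+0.5618-0.0190i)·(-0.3830+0.2246i)  (+0.1553+0.5394i)·(-0.2501+0.0000i)  (-0.1962+0.1142i)·(+0.3830+0.2246i)  (-0.0374-0.0383i)·(-0.1064-0.1903i)  (+0.0038-0.0061i)·(-0.0011+0.0508i)
Y_3^-1(R⁻¹ n̂) = -0.438261-0.075218i

Re=-0.4383 Im=-0.0752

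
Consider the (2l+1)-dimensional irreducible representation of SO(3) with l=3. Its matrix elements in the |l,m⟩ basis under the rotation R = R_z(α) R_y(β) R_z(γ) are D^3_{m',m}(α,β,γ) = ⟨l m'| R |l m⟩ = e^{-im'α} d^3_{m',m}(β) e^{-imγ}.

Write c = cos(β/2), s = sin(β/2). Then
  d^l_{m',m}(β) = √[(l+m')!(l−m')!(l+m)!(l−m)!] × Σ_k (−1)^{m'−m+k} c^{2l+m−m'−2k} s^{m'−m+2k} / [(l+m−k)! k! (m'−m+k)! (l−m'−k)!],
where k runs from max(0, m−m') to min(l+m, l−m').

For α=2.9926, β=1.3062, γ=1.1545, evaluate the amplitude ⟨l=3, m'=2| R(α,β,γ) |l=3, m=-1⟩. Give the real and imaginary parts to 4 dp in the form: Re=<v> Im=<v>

First d^3_{2,-1}(β=1.3062), then the phase factors e^{-i(2)α} and e^{-i(-1)γ}:
Half-angle: c=0.794204, s=0.607651. N=√(120·1·2·24)=75.894664
Admissible k: 0..1 (factorial args all ≥0)
  k=0: (−1)^3·75.8947/(12)·0.7942^3·0.6077^3 = -0.710869
  k=1: (−1)^4·75.8947/(24)·0.7942^1·0.6077^5 = +0.208068
d^3_{2,-1}(1.3062) = -0.710869 +0.208068 = -0.502801
D = (+0.955930+0.293595i)·(-0.502801)·(+0.404376+0.914593i) = -0.059348-0.499286i

Re=-0.0593 Im=-0.4993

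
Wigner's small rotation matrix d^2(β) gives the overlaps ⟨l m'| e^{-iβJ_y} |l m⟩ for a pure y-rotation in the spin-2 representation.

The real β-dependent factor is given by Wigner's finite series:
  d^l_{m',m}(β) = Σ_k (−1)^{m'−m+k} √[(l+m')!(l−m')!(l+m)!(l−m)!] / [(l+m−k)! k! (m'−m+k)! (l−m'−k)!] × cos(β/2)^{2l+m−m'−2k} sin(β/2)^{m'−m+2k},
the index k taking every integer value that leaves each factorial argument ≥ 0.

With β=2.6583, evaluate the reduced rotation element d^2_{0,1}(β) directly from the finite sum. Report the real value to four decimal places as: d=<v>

d=-0.5040

d^2_{0,1}(β=2.6583) via Wigner's sum:
With c≡cos(β/2)=0.239301 and s≡sin(β/2)=0.970945, N=[2·2·6·1]^{1/2}=4.898979
k∈{1,2} keeps every argument non-negative
  k=1: (−1)^0·4.8990/(2)·0.2393^3·0.9709^1 = +0.032592
  k=2: (−1)^1·4.8990/(2)·0.2393^1·0.9709^3 = -0.536544
d^2_{0,1}(2.6583) = +0.032592 -0.536544 = -0.503952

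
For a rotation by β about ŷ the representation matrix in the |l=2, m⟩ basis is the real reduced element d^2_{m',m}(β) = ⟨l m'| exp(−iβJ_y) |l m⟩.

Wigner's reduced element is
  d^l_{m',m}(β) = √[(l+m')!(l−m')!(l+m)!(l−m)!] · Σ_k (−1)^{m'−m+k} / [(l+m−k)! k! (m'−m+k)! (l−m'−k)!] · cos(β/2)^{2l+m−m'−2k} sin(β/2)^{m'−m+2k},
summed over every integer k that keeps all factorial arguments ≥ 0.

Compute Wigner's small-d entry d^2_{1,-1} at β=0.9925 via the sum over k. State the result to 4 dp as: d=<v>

d^2_{1,-1}(β=0.9925) via Wigner's sum:
With c≡cos(β/2)=0.879374 and s≡sin(β/2)=0.476131, N=[6·1·1·6]^{1/2}=6.000000
The bounds max(0,m−m')=0 and min(l+m,l−m')=1 give 2 terms
  k=0: (−1)^2·6.0000/(2)·0.8794^2·0.4761^2 = +0.525923
  k=1: (−1)^3·6.0000/(6)·0.8794^0·0.4761^4 = -0.051393
d^2_{1,-1}(0.9925) = +0.525923 -0.051393 = +0.474530

d=0.4745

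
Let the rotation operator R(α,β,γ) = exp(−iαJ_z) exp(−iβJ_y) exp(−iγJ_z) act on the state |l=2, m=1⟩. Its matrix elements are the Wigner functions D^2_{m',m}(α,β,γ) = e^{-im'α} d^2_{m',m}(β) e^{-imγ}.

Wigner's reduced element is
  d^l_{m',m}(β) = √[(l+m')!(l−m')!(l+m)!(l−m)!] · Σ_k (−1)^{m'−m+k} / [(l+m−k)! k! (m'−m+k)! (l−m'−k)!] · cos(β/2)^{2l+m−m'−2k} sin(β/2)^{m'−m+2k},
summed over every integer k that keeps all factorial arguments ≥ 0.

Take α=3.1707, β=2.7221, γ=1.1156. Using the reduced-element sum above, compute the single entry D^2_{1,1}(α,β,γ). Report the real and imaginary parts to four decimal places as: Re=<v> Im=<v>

Re=0.0506 Im=-0.1116

First d^2_{1,1}(β=2.7221), then the phase factors e^{-i(1)α} and e^{-i(1)γ}:
With c≡cos(β/2)=0.208212 and s≡sin(β/2)=0.978084, N=[6·1·6·1]^{1/2}=6.000000
k: max(0,(1)−(1))=0 … min(2+(1),2−(1))=1
  k=0: (−1)^0·6.0000/(6)·0.2082^4·0.9781^0 = +0.001879
  k=1: (−1)^1·6.0000/(2)·0.2082^2·0.9781^2 = -0.124418
d^2_{1,1}(2.7221) = +0.001879 -0.124418 = -0.122539
D = (-0.999576+0.029103i)·(-0.122539)·(+0.439639-0.898175i) = +0.050647-0.111583i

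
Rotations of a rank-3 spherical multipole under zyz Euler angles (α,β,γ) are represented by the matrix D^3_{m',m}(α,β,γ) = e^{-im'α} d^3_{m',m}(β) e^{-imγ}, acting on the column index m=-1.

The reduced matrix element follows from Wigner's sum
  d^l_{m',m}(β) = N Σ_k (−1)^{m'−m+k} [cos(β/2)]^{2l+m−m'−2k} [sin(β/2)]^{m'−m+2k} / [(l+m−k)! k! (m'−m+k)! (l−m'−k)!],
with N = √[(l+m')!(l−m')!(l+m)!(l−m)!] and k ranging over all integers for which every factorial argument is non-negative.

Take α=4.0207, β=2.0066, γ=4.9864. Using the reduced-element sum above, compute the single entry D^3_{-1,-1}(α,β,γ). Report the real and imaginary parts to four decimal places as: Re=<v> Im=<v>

Re=-0.3892 Im=0.1727

Split into d^3_{-1,-1}(β=2.0066) × two z-phases.
c=cos(2.0066/2)=0.537523, s=sin(2.0066/2)=0.843249; N=√[2·24·2·24]=48.000000
k: max(0,(-1)−(-1))=0 … min(3+(-1),3−(-1))=2
  k=0: (−1)^0·48.0000/(48)·0.5375^6·0.8432^0 = +0.024120
  k=1: (−1)^1·48.0000/(6)·0.5375^4·0.8432^2 = -0.474885
  k=2: (−1)^2·48.0000/(8)·0.5375^2·0.8432^4 = +0.876534
d^3_{-1,-1}(2.0066) = +0.024120 -0.474885 +0.876534 = +0.425769
D = (-0.637839-0.770170i)·(+0.425769)·(+0.270595-0.962693i) = -0.389167+0.172708i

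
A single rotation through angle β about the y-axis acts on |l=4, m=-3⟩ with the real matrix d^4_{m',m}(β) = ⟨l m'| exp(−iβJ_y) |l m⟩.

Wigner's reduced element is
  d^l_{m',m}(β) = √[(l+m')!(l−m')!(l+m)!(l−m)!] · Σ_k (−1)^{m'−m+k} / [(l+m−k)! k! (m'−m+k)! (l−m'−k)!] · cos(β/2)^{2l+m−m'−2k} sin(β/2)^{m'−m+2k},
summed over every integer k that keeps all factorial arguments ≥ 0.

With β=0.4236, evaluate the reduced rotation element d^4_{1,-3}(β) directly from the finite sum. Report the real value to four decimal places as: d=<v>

d=0.0229

d^4_{1,-3}(β=0.4236) via Wigner's sum:
With c≡cos(β/2)=0.977654 and s≡sin(β/2)=0.210220, N=[120·6·1·5040]^{1/2}=1904.940944
k: max(0,(-3)−(1))=0 … min(4+(-3),4−(1))=1
  k=0: (−1)^4·1904.9409/(144)·0.9777^4·0.2102^4 = +0.023602
  k=1: (−1)^5·1904.9409/(240)·0.9777^2·0.2102^6 = -0.000655
d^4_{1,-3}(0.4236) = +0.023602 -0.000655 = +0.022948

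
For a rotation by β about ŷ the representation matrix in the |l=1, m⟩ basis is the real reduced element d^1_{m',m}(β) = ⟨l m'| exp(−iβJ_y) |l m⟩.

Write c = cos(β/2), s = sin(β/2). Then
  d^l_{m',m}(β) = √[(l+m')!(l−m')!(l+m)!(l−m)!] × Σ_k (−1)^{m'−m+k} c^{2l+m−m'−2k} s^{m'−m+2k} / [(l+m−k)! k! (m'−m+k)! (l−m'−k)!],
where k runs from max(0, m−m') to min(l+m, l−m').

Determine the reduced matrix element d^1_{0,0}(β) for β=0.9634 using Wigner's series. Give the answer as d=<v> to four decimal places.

d=0.5707

d^1_{0,0}(β=0.9634) via Wigner's sum:
c=cos(0.9634/2)=0.886209, s=sin(0.9634/2)=0.463286; N=√[1·1·1·1]=1.000000
k: max(0,(0)−(0))=0 … min(1+(0),1−(0))=1
  k=0: (−1)^0·1.0000/(1)·0.8862^2·0.4633^0 = +0.785366
  k=1: (−1)^1·1.0000/(1)·0.8862^0·0.4633^2 = -0.214634
d^1_{0,0}(0.9634) = +0.785366 -0.214634 = +0.570731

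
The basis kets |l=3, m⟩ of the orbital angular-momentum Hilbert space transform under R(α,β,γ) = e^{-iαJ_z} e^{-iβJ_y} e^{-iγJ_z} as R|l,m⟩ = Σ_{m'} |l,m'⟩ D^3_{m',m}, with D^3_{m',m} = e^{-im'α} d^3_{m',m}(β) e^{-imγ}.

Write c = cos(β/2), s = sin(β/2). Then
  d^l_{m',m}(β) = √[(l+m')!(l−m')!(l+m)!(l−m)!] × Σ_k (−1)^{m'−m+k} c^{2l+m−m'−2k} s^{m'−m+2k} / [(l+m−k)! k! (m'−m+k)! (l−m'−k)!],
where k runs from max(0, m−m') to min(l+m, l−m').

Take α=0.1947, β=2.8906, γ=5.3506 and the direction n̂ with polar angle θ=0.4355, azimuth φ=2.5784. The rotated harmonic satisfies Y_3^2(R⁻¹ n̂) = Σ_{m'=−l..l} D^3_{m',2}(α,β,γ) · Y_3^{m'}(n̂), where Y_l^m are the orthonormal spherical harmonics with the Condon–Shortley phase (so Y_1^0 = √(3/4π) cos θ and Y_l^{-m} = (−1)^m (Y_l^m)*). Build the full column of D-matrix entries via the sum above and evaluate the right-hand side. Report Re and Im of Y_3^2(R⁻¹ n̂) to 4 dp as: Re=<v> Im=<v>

Need the full column D^3_{m',2} for m'=−3..3 at α=0.1947, β=2.8906, γ=5.3506.
cos(β/2)=0.125167, sin(β/2)=0.992136
d^3_{-3,2}: single k=5 term ⇒ +0.294728;  D = -0.226872+0.188133i
d^3_{-2,2}: k∈[4..5] ⇒ +0.075899 -0.953732 = -0.877833;  D = +0.554548-0.680491i
d^3_{-1,2}: k∈[3..4] ⇒ +0.012112 -0.380492 = -0.368380;  D = +0.173068-0.325194i
d^3_{0,2}: k∈[2..3] ⇒ +0.001323 -0.083143 = -0.081820;  D = +0.023739-0.078300i
d^3_{1,2}: k∈[1..2] ⇒ +0.000096 -0.012112 = -0.012016;  D = +0.001196-0.011956i
d^3_{2,2}: k∈[0..1] ⇒ +0.000004 -0.001208 = -0.001204;  D = -0.000114-0.001199i
d^3_{3,2}: single k=0 term ⇒ -0.000075;  D = -0.000021-0.000072i
Y_3^{m'}(θ=0.4355,φ=2.5784) and Σ D·Y over m':
  (-0.2269+0.1881i)·(+0.0037-0.0311i)  (+0.5545-0.6805i)·(+0.0709+0.1489i)  (+0.1731-0.3252i)·(-0.3585-0.2264i)  (+0.0237-0.0783i)·(+0.3756+0.0000i)  (+0.0012-0.0120i)·(+0.3585-0.2264i)  (-0.0001-0.0012i)·(+0.0709-0.1489i)  (-0.0000-0.0001i)·(-0.0037-0.0311i)
Y_3^2(R⁻¹ n̂) = +0.016420+0.085456i

Re=0.0164 Im=0.0855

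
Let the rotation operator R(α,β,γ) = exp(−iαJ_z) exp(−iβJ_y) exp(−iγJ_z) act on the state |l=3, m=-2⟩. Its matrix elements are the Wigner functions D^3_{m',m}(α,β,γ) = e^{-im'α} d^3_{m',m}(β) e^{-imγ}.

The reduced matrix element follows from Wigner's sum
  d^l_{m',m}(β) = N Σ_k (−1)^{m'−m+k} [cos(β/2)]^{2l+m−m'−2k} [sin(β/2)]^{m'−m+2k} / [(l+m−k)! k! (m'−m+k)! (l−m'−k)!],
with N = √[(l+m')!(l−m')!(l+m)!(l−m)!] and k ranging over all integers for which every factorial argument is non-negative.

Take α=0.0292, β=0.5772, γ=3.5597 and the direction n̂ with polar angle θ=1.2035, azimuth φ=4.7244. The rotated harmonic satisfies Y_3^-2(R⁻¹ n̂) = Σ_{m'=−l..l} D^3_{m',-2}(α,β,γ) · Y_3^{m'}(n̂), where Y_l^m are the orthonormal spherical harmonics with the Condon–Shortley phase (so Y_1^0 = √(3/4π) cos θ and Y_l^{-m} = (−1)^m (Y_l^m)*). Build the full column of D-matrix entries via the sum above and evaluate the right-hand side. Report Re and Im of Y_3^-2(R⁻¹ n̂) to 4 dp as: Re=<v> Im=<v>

Re=-0.0789 Im=-0.2615

Need the full column D^3_{m',-2} for m'=−3..3 at α=0.0292, β=0.5772, γ=3.5597.
cos(β/2)=0.958643, sin(β/2)=0.284610
d^3_{-3,-2}: single k=1 term ⇒ +0.564432;  D = +0.340229+0.450364i
d^3_{-2,-2}: k∈[0..1] ⇒ +0.776144 -0.342058 = +0.434086;  D = +0.271659+0.338573i
d^3_{-1,-2}: k∈[0..1] ⇒ -0.728678 +0.128456 = -0.600223;  D = -0.389139-0.456988i
d^3_{0,-2}: k∈[0..1] ⇒ +0.374706 -0.033028 = +0.341678;  D = +0.229019+0.253563i
d^3_{1,-2}: k∈[0..1] ⇒ -0.128456 +0.005661 = -0.122794;  D = -0.084932-0.088685i
d^3_{2,-2}: k∈[0..1] ⇒ +0.030150 -0.000532 = +0.029618;  D = +0.021102+0.020784i
d^3_{3,-2}: single k=0 term ⇒ -0.004385;  D = -0.003213-0.002985i
Y_3^{m'}(θ=1.2035,φ=4.7244) and Σ D·Y over m':
  (+0.3402+0.4504i)·(-0.0122-0.3390i)  (+0.2717+0.3386i)·(-0.3196+0.0077i)  (-0.3891-0.4570i)·(-0.0013-0.1071i)  (+0.2290+0.2536i)·(-0.3156+0.0000i)  (-0.0849-0.0887i)·(+0.0013-0.1071i)  (+0.0211+0.0208i)·(-0.3196-0.0077i)  (-0.0032-0.0030i)·(+0.0122-0.3390i)
Y_3^-2(R⁻¹ n̂) = -0.078908-0.261452i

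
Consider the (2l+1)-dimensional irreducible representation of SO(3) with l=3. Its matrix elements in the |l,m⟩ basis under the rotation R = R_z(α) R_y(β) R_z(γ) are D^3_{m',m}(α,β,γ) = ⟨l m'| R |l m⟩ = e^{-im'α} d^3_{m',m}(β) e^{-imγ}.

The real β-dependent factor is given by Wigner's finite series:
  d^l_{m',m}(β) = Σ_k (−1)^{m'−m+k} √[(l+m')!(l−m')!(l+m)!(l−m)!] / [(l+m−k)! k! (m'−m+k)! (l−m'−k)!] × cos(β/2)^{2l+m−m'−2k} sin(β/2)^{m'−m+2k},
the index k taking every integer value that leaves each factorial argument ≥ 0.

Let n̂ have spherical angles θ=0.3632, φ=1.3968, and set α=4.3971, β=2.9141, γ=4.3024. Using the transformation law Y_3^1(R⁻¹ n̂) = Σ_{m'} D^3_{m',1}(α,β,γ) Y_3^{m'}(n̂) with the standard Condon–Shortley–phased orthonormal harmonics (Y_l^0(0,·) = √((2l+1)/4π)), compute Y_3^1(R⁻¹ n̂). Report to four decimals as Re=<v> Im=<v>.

Need the full column D^3_{m',1} for m'=−3..3 at α=4.3971, β=2.9141, γ=4.3024.
cos(β/2)=0.113501, sin(β/2)=0.993538
d^3_{-3,1}: single k=4 term ⇒ +0.048617;  D = -0.041802+0.024823i
d^3_{-2,1}: k∈[3..4] ⇒ +0.009070 -0.347474 = -0.338405;  D = +0.074044+0.330205i
d^3_{-1,1}: k∈[2..4] ⇒ +0.000983 -0.100422 +0.961848 = +0.862409;  D = +0.858545+0.081548i
d^3_{0,1}: k∈[1..3] ⇒ +0.000065 -0.014903 +0.380639 = +0.365801;  D = -0.145808+0.335485i
d^3_{1,1}: k∈[0..2] ⇒ +0.000002 -0.001311 +0.075316 = +0.074008;  D = -0.055381-0.049093i
d^3_{2,1}: k∈[0..1] ⇒ -0.000059 +0.009070 = +0.009010;  D = +0.007773-0.004557i
d^3_{3,1}: single k=0 term ⇒ +0.000634;  D = +0.000135+0.000620i
Y_3^{m'}(θ=0.3632,φ=1.3968) and Σ D·Y over m':
  (-0.0418+0.0248i)·(-0.0093+0.0162i)  (+0.0740+0.3302i)·(-0.1133-0.0411i)  (+0.8585+0.0815i)·(+0.0670-0.3810i)  (-0.1458+0.3355i)·(+0.4775+0.0000i)  (-0.0554-0.0491i)·(-0.0670-0.3810i)  (+0.0078-0.0046i)·(-0.1133+0.0411i)  (+0.0001+0.0006i)·(+0.0093+0.0162i)
Y_3^1(R⁻¹ n̂) = +0.008406-0.177563i

Re=0.0084 Im=-0.1776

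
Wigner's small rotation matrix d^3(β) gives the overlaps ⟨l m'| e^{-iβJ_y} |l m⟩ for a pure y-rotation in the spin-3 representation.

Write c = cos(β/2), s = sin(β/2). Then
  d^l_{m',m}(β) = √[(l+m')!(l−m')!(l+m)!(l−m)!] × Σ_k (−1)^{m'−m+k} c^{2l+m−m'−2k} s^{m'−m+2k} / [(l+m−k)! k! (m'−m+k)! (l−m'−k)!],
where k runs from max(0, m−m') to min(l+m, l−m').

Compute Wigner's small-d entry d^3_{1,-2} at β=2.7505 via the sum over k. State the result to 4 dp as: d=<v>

d^3_{1,-2}(β=2.7505) via Wigner's sum:
c=cos(2.7505/2)=0.194302, s=sin(2.7505/2)=0.980942; N=√[24·2·1·120]=75.894664
k∈{0,1} keeps every argument non-negative
  k=0: (−1)^3·75.8947/(12)·0.1943^3·0.9809^3 = -0.043792
  k=1: (−1)^4·75.8947/(24)·0.1943^1·0.9809^5 = +0.558077
d^3_{1,-2}(2.7505) = -0.043792 +0.558077 = +0.514285

d=0.5143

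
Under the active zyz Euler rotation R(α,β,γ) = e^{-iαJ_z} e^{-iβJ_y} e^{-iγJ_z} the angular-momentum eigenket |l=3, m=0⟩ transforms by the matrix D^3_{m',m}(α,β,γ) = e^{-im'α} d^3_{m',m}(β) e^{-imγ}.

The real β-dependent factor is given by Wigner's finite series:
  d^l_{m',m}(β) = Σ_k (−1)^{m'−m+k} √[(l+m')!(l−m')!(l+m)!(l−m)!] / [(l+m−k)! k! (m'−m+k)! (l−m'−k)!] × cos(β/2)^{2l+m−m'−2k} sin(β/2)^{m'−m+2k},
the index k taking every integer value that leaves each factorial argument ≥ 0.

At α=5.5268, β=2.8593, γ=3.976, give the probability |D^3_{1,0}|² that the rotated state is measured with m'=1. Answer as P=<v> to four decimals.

P=0.1898

Split into d^3_{1,0}(β=2.8593) × two z-phases.
With c≡cos(β/2)=0.140678 and s≡sin(β/2)=0.990055, N=[24·2·6·6]^{1/2}=41.569219
Admissible k: 0..2 (factorial args all ≥0)
  k=0: (−1)^1·41.5692/(12)·0.1407^5·0.9901^1 = -0.000189
  k=1: (−1)^2·41.5692/(4)·0.1407^3·0.9901^3 = +0.028078
  k=2: (−1)^3·41.5692/(12)·0.1407^1·0.9901^5 = -0.463569
d^3_{1,0}(2.8593) = -0.000189 +0.028078 -0.463569 = -0.435680
|D^3_{1,0}|² = |d^3_{1,0}(β)|² = (-0.435680)² = 0.189817 (the z-rotation phases have unit modulus)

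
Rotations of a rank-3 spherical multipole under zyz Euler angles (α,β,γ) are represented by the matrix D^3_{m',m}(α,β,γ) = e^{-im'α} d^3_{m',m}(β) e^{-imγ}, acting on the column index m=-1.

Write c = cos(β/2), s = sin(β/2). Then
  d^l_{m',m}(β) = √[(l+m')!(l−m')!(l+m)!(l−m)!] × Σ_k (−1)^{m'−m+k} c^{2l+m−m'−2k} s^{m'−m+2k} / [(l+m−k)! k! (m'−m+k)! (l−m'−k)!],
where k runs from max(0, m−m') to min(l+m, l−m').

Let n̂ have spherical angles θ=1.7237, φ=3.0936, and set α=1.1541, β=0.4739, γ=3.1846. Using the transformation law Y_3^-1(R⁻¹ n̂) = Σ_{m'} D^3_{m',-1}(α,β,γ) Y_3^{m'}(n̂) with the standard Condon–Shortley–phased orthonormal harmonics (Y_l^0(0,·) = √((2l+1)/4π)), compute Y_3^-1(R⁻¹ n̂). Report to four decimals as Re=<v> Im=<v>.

Re=-0.0373 Im=-0.1673

Need the full column D^3_{m',-1} for m'=−3..3 at α=1.1541, β=0.4739, γ=3.1846.
cos(β/2)=0.972058, sin(β/2)=0.234739
d^3_{-3,-1}: single k=2 term ⇒ +0.190540;  D = +0.178075+0.067784i
d^3_{-2,-1}: k∈[1..2] ⇒ +0.644239 -0.075139 = +0.569101;  D = +0.400403-0.404417i
d^3_{-1,-1}: k∈[0..2] ⇒ +0.843634 -0.393577 +0.017214 = +0.467271;  D = -0.170578-0.435023i
d^3_{0,-1}: k∈[0..2] ⇒ -0.705729 +0.123465 -0.002400 = -0.584663;  D = +0.584123+0.025137i
d^3_{1,-1}: k∈[0..2] ⇒ +0.295183 -0.022952 +0.000167 = +0.272398;  D = -0.120858+0.244119i
d^3_{2,-1}: k∈[0..1] ⇒ -0.075139 +0.002191 = -0.072948;  D = -0.046681-0.056056i
d^3_{3,-1}: single k=0 term ⇒ +0.011111;  D = +0.010686-0.003046i
Y_3^{m'}(θ=1.7237,φ=3.0936) and Σ D·Y over m':
  (+0.1781+0.0678i)·(-0.3986-0.0578i)  (+0.4004-0.4044i)·(-0.1513-0.0146i)  (-0.1706-0.4350i)·(+0.2820+0.0135i)  (+0.5841+0.0251i)·(+0.1639+0.0000i)  (-0.1209+0.2441i)·(-0.2820+0.0135i)  (-0.0467-0.0561i)·(-0.1513+0.0146i)  (+0.0107-0.0030i)·(+0.3986-0.0578i)
Y_3^-1(R⁻¹ n̂) = -0.037281-0.167338i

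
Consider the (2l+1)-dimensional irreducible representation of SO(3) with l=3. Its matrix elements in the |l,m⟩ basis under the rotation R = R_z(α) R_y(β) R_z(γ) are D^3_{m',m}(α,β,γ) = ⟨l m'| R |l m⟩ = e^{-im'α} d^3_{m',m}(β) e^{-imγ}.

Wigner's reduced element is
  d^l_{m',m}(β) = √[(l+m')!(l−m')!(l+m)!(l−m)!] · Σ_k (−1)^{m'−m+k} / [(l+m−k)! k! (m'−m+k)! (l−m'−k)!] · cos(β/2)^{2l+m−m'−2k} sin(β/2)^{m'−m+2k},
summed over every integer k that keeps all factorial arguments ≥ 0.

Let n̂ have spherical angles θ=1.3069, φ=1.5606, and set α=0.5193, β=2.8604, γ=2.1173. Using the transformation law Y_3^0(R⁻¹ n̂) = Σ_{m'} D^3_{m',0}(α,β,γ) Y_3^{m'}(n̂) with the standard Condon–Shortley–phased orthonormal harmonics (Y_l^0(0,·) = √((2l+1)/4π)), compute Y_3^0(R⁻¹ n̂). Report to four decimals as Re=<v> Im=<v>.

Need the full column D^3_{m',0} for m'=−3..3 at α=0.5193, β=2.8604, γ=2.1173.
cos(β/2)=0.140134, sin(β/2)=0.990133
d^3_{-3,0}: single k=3 term ⇒ +0.011946;  D = +0.000154+0.011945i
d^3_{-2,0}: k∈[2..3] ⇒ +0.002071 -0.103376 = -0.101305;  D = -0.051405-0.087294i
d^3_{-1,0}: k∈[1..3] ⇒ +0.000185 -0.027760 +0.461955 = +0.434380;  D = +0.377115+0.215571i
d^3_{0,0}: k∈[0..3] ⇒ +0.000008 -0.003402 +0.169864 -0.942237 = -0.775768;  D = -0.775768+0.000000i
d^3_{1,0}: k∈[0..2] ⇒ -0.000185 +0.027760 -0.461955 = -0.434380;  D = -0.377115+0.215571i
d^3_{2,0}: k∈[0..1] ⇒ +0.002071 -0.103376 = -0.101305;  D = -0.051405+0.087294i
d^3_{3,0}: single k=0 term ⇒ -0.011946;  D = -0.000154+0.011945i
Y_3^{m'}(θ=1.3069,φ=1.5606) and Σ D·Y over m':
  (+0.0002+0.0119i)·(-0.0115+0.3752i)  (-0.0514-0.0873i)·(-0.2484-0.0051i)  (+0.3771+0.2156i)·(-0.0021+0.2058i)  (-0.7758+0.0000i)·(-0.2589+0.0000i)  (-0.3771+0.2156i)·(+0.0021+0.2058i)  (-0.0514+0.0873i)·(-0.2484+0.0051i)  (-0.0002+0.0119i)·(+0.0115+0.3752i)
Y_3^0(R⁻¹ n̂) = +0.126207+0.000000i

Re=0.1262 Im=0.0000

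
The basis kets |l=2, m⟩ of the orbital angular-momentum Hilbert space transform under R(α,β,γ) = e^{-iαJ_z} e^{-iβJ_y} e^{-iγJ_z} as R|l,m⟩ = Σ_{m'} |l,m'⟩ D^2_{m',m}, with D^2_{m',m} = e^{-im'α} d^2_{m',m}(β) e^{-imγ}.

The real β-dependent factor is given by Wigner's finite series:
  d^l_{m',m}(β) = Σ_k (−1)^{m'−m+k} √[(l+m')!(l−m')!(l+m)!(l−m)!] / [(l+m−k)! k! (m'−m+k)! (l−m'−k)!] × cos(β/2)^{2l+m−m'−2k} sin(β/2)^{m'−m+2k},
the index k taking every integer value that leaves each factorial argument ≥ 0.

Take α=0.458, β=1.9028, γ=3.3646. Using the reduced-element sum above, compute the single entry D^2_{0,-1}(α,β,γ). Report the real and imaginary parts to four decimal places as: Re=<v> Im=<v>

Re=-0.3680 Im=-0.0835

Split into d^2_{0,-1}(β=1.9028) × two z-phases.
Half-angle: c=0.580544, s=0.814229. N=√(2·2·1·6)=4.898979
k: max(0,(-1)−(0))=0 … min(2+(-1),2−(0))=1
  k=0: (−1)^1·4.8990/(2)·0.5805^3·0.8142^1 = -0.390236
  k=1: (−1)^2·4.8990/(2)·0.5805^1·0.8142^3 = +0.767627
d^2_{0,-1}(1.9028) = -0.390236 +0.767627 = +0.377391
Phases: e^{-i·(0)·0.458}=+1.000000+0.000000i, e^{-i·(-1)·3.3646}=-0.975237-0.221163i ⇒ D=-0.368046-0.083465i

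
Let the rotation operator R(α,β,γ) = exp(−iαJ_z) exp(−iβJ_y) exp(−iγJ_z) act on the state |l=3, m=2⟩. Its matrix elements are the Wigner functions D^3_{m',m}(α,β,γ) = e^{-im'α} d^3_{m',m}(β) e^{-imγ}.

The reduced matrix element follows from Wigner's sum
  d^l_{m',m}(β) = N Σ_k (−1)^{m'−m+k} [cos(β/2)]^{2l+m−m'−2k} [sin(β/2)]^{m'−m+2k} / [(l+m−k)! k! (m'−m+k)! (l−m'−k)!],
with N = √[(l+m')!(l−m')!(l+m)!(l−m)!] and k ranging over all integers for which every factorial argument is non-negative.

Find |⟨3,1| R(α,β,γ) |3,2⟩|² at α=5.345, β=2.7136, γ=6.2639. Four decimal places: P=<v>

First d^3_{1,2}(β=2.7136), then the phase factors e^{-i(1)α} and e^{-i(2)γ}:
Half-angle: c=0.212367, s=0.977190. N=√(24·2·120·1)=75.894664
The bounds max(0,m−m')=1 and min(l+m,l−m')=2 give 2 terms
  k=1: (−1)^0·75.8947/(24)·0.2124^5·0.9772^1 = +0.001335
  k=2: (−1)^1·75.8947/(12)·0.2124^3·0.9772^3 = -0.056523
d^3_{1,2}(2.7136) = +0.001335 -0.056523 = -0.055188
|D^3_{1,2}|² = |d^3_{1,2}(β)|² = (-0.055188)² = 0.003046 (the z-rotation phases have unit modulus)

P=0.0030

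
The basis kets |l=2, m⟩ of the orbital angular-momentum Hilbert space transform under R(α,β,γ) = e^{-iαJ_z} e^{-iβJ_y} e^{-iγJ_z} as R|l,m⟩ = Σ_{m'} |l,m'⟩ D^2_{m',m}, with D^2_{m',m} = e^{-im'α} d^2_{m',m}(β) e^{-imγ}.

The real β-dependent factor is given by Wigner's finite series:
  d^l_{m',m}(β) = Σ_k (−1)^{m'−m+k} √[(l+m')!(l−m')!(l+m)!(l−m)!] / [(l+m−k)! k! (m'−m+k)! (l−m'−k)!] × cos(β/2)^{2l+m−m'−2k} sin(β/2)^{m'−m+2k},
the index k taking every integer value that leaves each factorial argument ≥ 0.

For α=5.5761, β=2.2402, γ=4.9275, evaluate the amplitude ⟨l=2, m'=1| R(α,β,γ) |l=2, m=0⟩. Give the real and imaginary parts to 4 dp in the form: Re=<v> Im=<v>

Re=0.4531 Im=0.3872

D^2_{1,0}(5.5761,2.2402,4.9275) = e^{-i·1·5.5761}·d^2_{1,0}(2.2402)·e^{-i·0·4.9275}. Compute d first:
With c≡cos(β/2)=0.435592 and s≡sin(β/2)=0.900144, N=[6·1·2·2]^{1/2}=4.898979
k: max(0,(0)−(1))=0 … min(2+(0),2−(1))=1
  k=0: (−1)^1·4.8990/(2)·0.4356^3·0.9001^1 = -0.182234
  k=1: (−1)^2·4.8990/(2)·0.4356^1·0.9001^3 = +0.778201
d^2_{1,0}(2.2402) = -0.182234 +0.778201 = +0.595968
Attach z-rotation phases: D = e^{-i(1)(5.5761)}·(+0.595968)·e^{-i(0)(4.9275)} = +0.453089+0.387153i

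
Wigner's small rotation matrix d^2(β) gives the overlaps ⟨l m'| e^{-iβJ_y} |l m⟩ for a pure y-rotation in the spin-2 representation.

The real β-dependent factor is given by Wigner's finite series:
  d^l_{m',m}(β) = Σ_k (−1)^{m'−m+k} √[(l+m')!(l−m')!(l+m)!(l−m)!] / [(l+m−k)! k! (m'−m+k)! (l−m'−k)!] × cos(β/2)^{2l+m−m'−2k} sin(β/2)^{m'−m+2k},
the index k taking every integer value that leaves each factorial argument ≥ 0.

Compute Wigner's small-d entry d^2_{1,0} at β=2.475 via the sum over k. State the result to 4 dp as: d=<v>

d=0.5952

d^2_{1,0}(β=2.475) via Wigner's sum:
c=cos(2.475/2)=0.327160, s=sin(2.475/2)=0.944969; N=√[6·1·2·2]=4.898979
k∈{0,1} keeps every argument non-negative
  k=0: (−1)^1·4.8990/(2)·0.3272^3·0.9450^1 = -0.081054
  k=1: (−1)^2·4.8990/(2)·0.3272^1·0.9450^3 = +0.676220
d^2_{1,0}(2.475) = -0.081054 +0.676220 = +0.595167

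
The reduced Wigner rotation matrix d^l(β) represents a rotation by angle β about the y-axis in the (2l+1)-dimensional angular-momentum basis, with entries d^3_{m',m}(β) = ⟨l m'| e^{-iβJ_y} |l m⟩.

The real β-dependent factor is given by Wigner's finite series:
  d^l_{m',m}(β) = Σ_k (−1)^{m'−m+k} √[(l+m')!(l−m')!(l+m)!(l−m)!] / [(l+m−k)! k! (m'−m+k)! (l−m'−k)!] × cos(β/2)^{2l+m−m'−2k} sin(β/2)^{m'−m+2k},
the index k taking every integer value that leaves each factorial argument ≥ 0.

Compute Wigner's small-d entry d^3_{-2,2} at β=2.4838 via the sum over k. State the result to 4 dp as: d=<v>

d=-0.3001

d^3_{-2,2}(β=2.4838) via Wigner's sum:
c=cos(2.4838/2)=0.322999, s=sin(2.4838/2)=0.946399; N=√[1·120·120·1]=120.000000
The bounds max(0,m−m')=4 and min(l+m,l−m')=5 give 2 terms
  k=4: (−1)^0·120.0000/(24)·0.3230^2·0.9464^4 = +0.418475
  k=5: (−1)^1·120.0000/(120)·0.3230^0·0.9464^6 = -0.718533
d^3_{-2,2}(2.4838) = +0.418475 -0.718533 = -0.300058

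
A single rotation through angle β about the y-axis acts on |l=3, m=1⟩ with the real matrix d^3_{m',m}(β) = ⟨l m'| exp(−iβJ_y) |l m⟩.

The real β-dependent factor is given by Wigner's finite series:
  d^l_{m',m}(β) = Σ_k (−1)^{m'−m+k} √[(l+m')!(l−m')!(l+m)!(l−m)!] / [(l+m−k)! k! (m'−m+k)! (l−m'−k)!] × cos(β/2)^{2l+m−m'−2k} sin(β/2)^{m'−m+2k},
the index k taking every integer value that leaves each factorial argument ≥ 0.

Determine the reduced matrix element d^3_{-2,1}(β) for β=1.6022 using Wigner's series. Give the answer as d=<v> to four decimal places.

d^3_{-2,1}(β=1.6022) via Wigner's sum:
Half-angle: c=0.695917, s=0.718122. N=√(1·120·24·2)=75.894664
The bounds max(0,m−m')=3 and min(l+m,l−m')=4 give 2 terms
  k=3: (−1)^0·75.8947/(12)·0.6959^3·0.7181^3 = +0.789401
  k=4: (−1)^1·75.8947/(24)·0.6959^1·0.7181^5 = -0.420290
d^3_{-2,1}(1.6022) = +0.789401 -0.420290 = +0.369111

d=0.3691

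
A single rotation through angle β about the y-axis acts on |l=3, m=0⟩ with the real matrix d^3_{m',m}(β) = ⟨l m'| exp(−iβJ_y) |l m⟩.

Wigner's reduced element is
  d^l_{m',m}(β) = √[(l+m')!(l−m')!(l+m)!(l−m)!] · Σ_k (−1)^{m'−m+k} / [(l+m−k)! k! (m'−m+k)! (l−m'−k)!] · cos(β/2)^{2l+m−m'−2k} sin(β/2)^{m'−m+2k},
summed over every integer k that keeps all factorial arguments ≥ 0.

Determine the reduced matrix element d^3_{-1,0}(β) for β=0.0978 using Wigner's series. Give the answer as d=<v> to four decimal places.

d^3_{-1,0}(β=0.0978) via Wigner's sum:
Half-angle: c=0.998805, s=0.048881. N=√(2·24·6·6)=41.569219
k∈{1,2,3} keeps every argument non-negative
  k=1: (−1)^0·41.5692/(12)·0.9988^5·0.0489^1 = +0.168317
  k=2: (−1)^1·41.5692/(4)·0.9988^3·0.0489^3 = -0.001209
  k=3: (−1)^2·41.5692/(12)·0.9988^1·0.0489^5 = +0.000001
d^3_{-1,0}(0.0978) = +0.168317 -0.001209 +0.000001 = +0.167109

d=0.1671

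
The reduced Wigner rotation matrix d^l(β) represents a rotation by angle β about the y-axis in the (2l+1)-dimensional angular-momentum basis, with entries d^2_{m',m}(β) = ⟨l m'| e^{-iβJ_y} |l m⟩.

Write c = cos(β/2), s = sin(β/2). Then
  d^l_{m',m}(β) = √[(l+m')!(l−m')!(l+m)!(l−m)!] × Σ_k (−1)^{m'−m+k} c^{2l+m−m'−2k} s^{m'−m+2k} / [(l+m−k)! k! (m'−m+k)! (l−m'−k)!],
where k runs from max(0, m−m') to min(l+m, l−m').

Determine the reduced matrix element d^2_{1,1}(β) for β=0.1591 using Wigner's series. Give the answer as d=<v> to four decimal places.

d^2_{1,1}(β=0.1591) via Wigner's sum:
Half-angle: c=0.996838, s=0.079466. N=√(6·1·6·1)=6.000000
Admissible k: 0..1 (factorial args all ≥0)
  k=0: (−1)^0·6.0000/(6)·0.9968^4·0.0795^0 = +0.987410
  k=1: (−1)^1·6.0000/(2)·0.9968^2·0.0795^2 = -0.018825
d^2_{1,1}(0.1591) = +0.987410 -0.018825 = +0.968585

d=0.9686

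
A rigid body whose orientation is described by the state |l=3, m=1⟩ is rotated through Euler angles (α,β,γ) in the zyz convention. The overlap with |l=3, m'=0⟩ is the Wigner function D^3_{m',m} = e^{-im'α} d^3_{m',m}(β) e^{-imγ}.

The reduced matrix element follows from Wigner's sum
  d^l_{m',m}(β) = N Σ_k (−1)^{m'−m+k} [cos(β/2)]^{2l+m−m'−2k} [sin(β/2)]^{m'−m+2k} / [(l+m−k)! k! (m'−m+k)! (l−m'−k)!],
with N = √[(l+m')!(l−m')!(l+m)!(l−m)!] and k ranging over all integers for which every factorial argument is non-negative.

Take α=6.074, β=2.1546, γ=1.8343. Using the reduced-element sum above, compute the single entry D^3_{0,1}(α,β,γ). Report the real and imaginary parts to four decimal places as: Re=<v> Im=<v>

Re=-0.0489 Im=-0.1811

First d^3_{0,1}(β=2.1546), then the phase factors e^{-i(0)α} and e^{-i(1)γ}:
With c≡cos(β/2)=0.473708 and s≡sin(β/2)=0.880682, N=[6·6·24·2]^{1/2}=41.569219
k∈{1,2,3} keeps every argument non-negative
  k=1: (−1)^0·41.5692/(12)·0.4737^5·0.8807^1 = +0.072772
  k=2: (−1)^1·41.5692/(4)·0.4737^3·0.8807^3 = -0.754573
  k=3: (−1)^2·41.5692/(12)·0.4737^1·0.8807^5 = +0.869354
d^3_{0,1}(2.1546) = +0.072772 -0.754573 +0.869354 = +0.187553
Phases: e^{-i·(0)·6.074}=+1.000000+0.000000i, e^{-i·(1)·1.8343}=-0.260465-0.965483i ⇒ D=-0.048851-0.181080i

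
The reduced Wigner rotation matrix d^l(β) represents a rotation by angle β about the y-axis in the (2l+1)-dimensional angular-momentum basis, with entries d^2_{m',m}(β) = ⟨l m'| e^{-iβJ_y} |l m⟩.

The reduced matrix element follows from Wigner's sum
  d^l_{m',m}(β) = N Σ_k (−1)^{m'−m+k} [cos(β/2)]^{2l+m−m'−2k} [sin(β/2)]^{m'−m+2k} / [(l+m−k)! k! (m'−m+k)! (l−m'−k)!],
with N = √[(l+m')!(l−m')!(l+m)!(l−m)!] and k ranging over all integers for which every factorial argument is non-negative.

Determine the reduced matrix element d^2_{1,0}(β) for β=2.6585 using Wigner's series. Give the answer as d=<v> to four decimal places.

d=0.5038

d^2_{1,0}(β=2.6585) via Wigner's sum:
With c≡cos(β/2)=0.239204 and s≡sin(β/2)=0.970969, N=[6·1·2·2]^{1/2}=4.898979
Admissible k: 0..1 (factorial args all ≥0)
  k=0: (−1)^1·4.8990/(2)·0.2392^3·0.9710^1 = -0.032553
  k=1: (−1)^2·4.8990/(2)·0.2392^1·0.9710^3 = +0.536366
d^2_{1,0}(2.6585) = -0.032553 +0.536366 = +0.503813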